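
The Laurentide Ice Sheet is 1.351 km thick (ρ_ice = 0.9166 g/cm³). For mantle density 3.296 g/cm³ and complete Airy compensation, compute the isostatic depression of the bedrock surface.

0.376 km

In Airy isostatic equilibrium: the ice load ρ_ice t is balanced by mantle displaced below, ρ_m s.
s = t ρ_ice / ρ_m = 1.351 km × 0.9166/3.296 = 0.376 km.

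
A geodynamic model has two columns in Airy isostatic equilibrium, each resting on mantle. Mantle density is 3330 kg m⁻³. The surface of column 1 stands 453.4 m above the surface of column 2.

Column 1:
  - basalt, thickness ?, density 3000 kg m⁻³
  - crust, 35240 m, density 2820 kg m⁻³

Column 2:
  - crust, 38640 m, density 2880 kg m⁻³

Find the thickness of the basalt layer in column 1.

Take the compensation level at the base of the deeper column (depth z_c below the surface of column 1) and equate Σ ρ_i t_i down to z_c; mantle fills any gap and the z_c terms cancel.
Column 1: x×3000 + 35240×2820 + (z_c − 35240 − x)×3330
Column 2: 453.4×0 + 38640×2880 + (z_c − 453.4 − 38640)×3330
The z_c×3330 term appears on both sides and cancels. Collect the known terms of each column as K = Σ(ρt)_known − 3330 × (depth of known layers): K_1 = 99376800 − 3330×35240 = −17972400; K_2 = 111283200 − 3330×(453.4 + 38640) = −18897822.
Balance: K_1 − x×(3330 − 3000) = K_2, so x = (K_1 − K_2)/(3330 − 3000) = 925422/330 = 2800 m.

2800 m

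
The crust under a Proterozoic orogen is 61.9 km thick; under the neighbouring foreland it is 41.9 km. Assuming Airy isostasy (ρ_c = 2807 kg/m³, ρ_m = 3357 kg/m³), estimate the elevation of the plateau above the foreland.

3.28 km

Excess crust Δ = 61.9 km − 41.9 km = 20 km, split between elevation h and root r with h + r = Δ.
Airy balance ρ_c h = (ρ_m − ρ_c) r gives r = h ρ_c/(ρ_m − ρ_c), so h (1 + ρ_c/(ρ_m − ρ_c)) = Δ, i.e. h = Δ (ρ_m − ρ_c)/ρ_m.
h = 20 km × 550/3357 = 3.28 km.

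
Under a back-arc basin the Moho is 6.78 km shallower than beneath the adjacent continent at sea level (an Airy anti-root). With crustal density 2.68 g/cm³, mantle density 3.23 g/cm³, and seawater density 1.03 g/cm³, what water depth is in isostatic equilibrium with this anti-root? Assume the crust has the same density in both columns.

Replacing a thickness d of crust by seawater at the top must be balanced by replacing crust with mantle at the base: d (ρ_c − ρ_w) = a (ρ_m − ρ_c).
d = a (ρ_m − ρ_c)/(ρ_c − ρ_w) = 6.78 km × 0.55/1.65 = 2.26 km.

2.26 km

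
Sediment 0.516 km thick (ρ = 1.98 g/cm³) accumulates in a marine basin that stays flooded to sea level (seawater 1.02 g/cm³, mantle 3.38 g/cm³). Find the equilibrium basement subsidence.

0.21 km

Submarine loading: the sediment displaces seawater, and the subsidence is in turn flooded, so s (ρ_m − ρ_w) = t (ρ_sed − ρ_w).
s = 0.516 km × (1.98 − 1.02) / (3.38 − 1.02) = 0.21 km.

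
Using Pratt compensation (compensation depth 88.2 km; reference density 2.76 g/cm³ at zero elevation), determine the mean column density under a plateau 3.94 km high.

Pratt balance: ρ_ref D = ρ (D + h).
ρ = ρ_ref D/(D + h) = 2.76 × 88.2 km/(88.2 km + 3.94 km) = 2.64 g/cm³.

2.64 g/cm³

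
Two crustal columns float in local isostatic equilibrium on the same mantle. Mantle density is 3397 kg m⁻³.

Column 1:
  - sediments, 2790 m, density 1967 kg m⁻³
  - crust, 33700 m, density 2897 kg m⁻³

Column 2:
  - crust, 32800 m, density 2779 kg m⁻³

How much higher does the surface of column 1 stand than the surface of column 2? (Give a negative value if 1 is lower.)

168 m

For any compensation level in the mantle, the mantle terms cancel and isostasy reduces to e = (Σt_1 − Σt_2) − (Σ(ρt)_1 − Σ(ρt)_2) / ρ_m.
Σt_1 = 36490 m; Σt_2 = 32800 m; Σ(ρt)_1 = 103116830; Σ(ρt)_2 = 91151200 (in m·kg m⁻³).
e = (36490 − 32800) − (103116830 − 91151200) / 3397 = 168 m.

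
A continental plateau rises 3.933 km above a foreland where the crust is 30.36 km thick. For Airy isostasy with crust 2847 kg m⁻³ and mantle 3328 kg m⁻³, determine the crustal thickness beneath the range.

Root depth r = h ρ_c / (ρ_m − ρ_c) = 3.933 km × 2847 / 481 = 23.28 km.
Total thickness = T + h + r = 30.36 km + 3.933 km + 23.28 km = 57.6 km.

57.6 km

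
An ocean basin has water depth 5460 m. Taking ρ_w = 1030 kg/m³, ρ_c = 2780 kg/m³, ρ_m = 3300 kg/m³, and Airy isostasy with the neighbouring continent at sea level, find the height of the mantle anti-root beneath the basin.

18400 m

For local isostatic compensation: replacing crust with seawater at the top is compensated by replacing crust with mantle at the base: d (ρ_c − ρ_w) = a (ρ_m − ρ_c).
a = d (ρ_c − ρ_w)/(ρ_m − ρ_c) = 5460 m × 1750/520 = 18400 m.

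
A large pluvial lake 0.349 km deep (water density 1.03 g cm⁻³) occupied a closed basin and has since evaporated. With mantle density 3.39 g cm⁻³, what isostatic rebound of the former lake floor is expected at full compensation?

u = d ρ_w/ρ_m = 0.349 km × 1.03/3.39 = 0.106 km.

0.106 km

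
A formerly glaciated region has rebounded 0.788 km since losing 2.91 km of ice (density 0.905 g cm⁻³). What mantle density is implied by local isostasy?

3.34 g cm⁻³

ρ_m = ρ_ice t / u = 0.905 × 2.91 km/0.788 km = 3.34 g cm⁻³.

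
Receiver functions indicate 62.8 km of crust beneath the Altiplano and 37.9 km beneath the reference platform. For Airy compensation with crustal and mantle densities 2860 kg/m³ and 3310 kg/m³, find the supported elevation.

3.39 km

Excess crust Δ = 62.8 km − 37.9 km = 24.9 km, split between elevation h and root r with h + r = Δ.
Airy balance ρ_c h = (ρ_m − ρ_c) r gives r = h ρ_c/(ρ_m − ρ_c), so h (1 + ρ_c/(ρ_m − ρ_c)) = Δ, i.e. h = Δ (ρ_m − ρ_c)/ρ_m.
h = 24.9 km × 450/3310 = 3.39 km.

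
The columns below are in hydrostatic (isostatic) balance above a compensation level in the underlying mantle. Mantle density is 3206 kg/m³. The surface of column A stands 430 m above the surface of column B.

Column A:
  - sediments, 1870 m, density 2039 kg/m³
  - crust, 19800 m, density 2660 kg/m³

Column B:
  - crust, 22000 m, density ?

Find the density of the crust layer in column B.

Take the compensation level at the base of the deeper column (depth z_c below the surface of column A) and equate Σ ρ_i t_i down to z_c; mantle fills any gap and the z_c terms cancel.
Column A: 1870×2039 + 19800×2660 + (z_c − 21670)×3206
Column B: 430×0 + 22000×ρ + (z_c − 430 − 22000)×3206
The z_c×3206 term appears on both sides and cancels. Collect the known terms of each column as K = Σ(ρt)_known − 3206 × (depth of known layers): K_A = 56480930 − 3206×21670 = −12993090; K_B = 0 − 3206×(430 + 22000) = −71910580.
Balance: K_A = K_B + 22000×ρ, so ρ = (K_A − K_B)/22000 = 58917500/22000 = 2680 kg/m³.

2680 kg/m³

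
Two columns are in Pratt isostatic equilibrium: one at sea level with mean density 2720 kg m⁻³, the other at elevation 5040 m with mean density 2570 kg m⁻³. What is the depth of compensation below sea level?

ρ_ref D = ρ (D + h) → D (ρ_ref − ρ) = ρ h.
D = ρ h/(ρ_ref − ρ) = 2570 × 5040 m/(2720 − 2570) = 86400 m.

86400 m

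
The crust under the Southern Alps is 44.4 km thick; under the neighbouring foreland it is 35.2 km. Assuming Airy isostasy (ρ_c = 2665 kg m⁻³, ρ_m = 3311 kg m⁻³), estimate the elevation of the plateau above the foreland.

Excess crust Δ = 44.4 km − 35.2 km = 9.2 km, split between elevation h and root r with h + r = Δ.
Airy balance ρ_c h = (ρ_m − ρ_c) r gives r = h ρ_c/(ρ_m − ρ_c), so h (1 + ρ_c/(ρ_m − ρ_c)) = Δ, i.e. h = Δ (ρ_m − ρ_c)/ρ_m.
h = 9.2 km × 646/3311 = 1.79 km.

1.79 km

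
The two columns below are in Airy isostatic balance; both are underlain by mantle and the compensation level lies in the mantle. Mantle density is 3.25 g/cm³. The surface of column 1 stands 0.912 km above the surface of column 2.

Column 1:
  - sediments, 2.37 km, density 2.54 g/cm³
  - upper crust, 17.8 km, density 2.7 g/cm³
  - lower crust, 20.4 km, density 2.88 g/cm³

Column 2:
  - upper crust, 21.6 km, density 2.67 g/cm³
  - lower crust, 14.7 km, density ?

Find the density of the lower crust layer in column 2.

3.01 g/cm³

Take the compensation level at the base of the deeper column (depth z_c below the surface of column 1) and equate Σ ρ_i t_i down to z_c; mantle fills any gap and the z_c terms cancel.
Column 1: 2.37×2.54 + 17.8×2.7 + 20.4×2.88 + (z_c − 40.57)×3.25
Column 2: 0.912×0 + 21.6×2.67 + 14.7×ρ + (z_c − 0.912 − 36.3)×3.25
The z_c×3.25 term appears on both sides and cancels. Collect the known terms of each column as K = Σ(ρt)_known − 3.25 × (depth of known layers): K_1 = 112.8318 − 3.25×40.57 = −19.0207; K_2 = 57.672 − 3.25×(0.912 + 36.3) = −63.267.
Balance: K_1 = K_2 + 14.7×ρ, so ρ = (K_1 − K_2)/14.7 = 44.2463/14.7 = 3.01 g/cm³.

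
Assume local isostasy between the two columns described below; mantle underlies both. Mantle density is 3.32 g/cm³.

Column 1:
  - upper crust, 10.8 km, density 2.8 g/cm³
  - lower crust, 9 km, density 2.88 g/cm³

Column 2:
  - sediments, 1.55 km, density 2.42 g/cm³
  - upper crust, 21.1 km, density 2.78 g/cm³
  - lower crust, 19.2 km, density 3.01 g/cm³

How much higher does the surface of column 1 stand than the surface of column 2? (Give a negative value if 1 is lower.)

For any compensation level in the mantle, the mantle terms cancel and isostasy reduces to e = (Σt_1 − Σt_2) − (Σ(ρt)_1 − Σ(ρt)_2) / ρ_m.
Σt_1 = 19.8 km; Σt_2 = 41.85 km; Σ(ρt)_1 = 56.16; Σ(ρt)_2 = 120.201 (in km·g/cm³).
e = (19.8 − 41.85) − (56.16 − 120.201) / 3.32 = −2.76 km.

−2.76 km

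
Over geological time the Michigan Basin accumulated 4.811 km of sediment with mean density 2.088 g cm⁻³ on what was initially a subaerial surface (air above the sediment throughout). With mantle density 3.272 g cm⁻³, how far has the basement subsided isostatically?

3.07 km

Subaerial load: s = t ρ_sed / ρ_m = 4.811 km × 2.088/3.272 = 3.07 km.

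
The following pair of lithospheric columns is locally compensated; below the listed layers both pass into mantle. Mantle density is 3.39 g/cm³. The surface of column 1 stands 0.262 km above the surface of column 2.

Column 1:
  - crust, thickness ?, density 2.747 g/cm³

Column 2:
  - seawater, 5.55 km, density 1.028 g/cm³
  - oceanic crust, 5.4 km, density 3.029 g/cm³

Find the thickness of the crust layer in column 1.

24.8 km

Take the compensation level at the base of the deeper column (depth z_c below the surface of column 1) and equate Σ ρ_i t_i down to z_c; mantle fills any gap and the z_c terms cancel.
Column 1: x×2.747 + (z_c − 0 − x)×3.39
Column 2: 0.262×0 + 5.55×1.028 + 5.4×3.029 + (z_c − 0.262 − 10.95)×3.39
The z_c×3.39 term appears on both sides and cancels. Collect the known terms of each column as K = Σ(ρt)_known − 3.39 × (depth of known layers): K_1 = 0 − 3.39×0 = 0; K_2 = 22.062 − 3.39×(0.262 + 10.95) = −15.94668.
Balance: K_1 − x×(3.39 − 2.747) = K_2, so x = (K_1 − K_2)/(3.39 − 2.747) = 15.9467/0.643 = 24.8 km.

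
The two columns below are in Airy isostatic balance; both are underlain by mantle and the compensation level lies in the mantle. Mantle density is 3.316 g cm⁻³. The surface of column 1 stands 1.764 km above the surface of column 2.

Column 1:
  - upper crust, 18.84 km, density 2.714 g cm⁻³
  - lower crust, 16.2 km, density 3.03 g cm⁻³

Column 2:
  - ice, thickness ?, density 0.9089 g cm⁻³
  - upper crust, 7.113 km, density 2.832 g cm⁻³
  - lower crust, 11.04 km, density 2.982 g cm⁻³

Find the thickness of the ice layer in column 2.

Take the compensation level at the base of the deeper column (depth z_c below the surface of column 1) and equate Σ ρ_i t_i down to z_c; mantle fills any gap and the z_c terms cancel.
Column 1: 18.84×2.714 + 16.2×3.03 + (z_c − 35.04)×3.316
Column 2: 1.764×0 + x×0.9089 + 7.113×2.832 + 11.04×2.982 + (z_c − 1.764 − 18.153 − x)×3.316
The z_c×3.316 term appears on both sides and cancels. Collect the known terms of each column as K = Σ(ρt)_known − 3.316 × (depth of known layers): K_1 = 100.21776 − 3.316×35.04 = −15.97488; K_2 = 53.065296 − 3.316×(1.764 + 18.153) = −12.979476.
Balance: K_1 = K_2 − x×(3.316 − 0.9089), so x = (K_2 − K_1)/(3.316 − 0.9089) = 2.9954/2.4071 = 1.24 km.

1.24 km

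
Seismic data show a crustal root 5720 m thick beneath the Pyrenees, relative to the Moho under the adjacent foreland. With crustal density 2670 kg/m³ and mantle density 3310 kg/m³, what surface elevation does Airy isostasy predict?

In Airy isostatic equilibrium: ρ_c h = (ρ_m − ρ_c) r.
h = r (ρ_m − ρ_c) / ρ_c = 5720 m × (3310 − 2670) / 2670 = 1370 m.

1370 m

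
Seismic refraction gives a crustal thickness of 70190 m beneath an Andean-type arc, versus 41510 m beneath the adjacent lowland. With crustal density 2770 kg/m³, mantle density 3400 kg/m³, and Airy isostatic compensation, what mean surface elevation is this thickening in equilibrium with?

5310 m

Excess crust Δ = 70190 m − 41510 m = 28680 m, split between elevation h and root r with h + r = Δ.
Airy balance ρ_c h = (ρ_m − ρ_c) r gives r = h ρ_c/(ρ_m − ρ_c), so h (1 + ρ_c/(ρ_m − ρ_c)) = Δ, i.e. h = Δ (ρ_m − ρ_c)/ρ_m.
h = 28680 m × 630/3400 = 5310 m.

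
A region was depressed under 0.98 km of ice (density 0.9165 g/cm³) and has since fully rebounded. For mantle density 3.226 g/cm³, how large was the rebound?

0.278 km

Removing the load lets mantle flow back in; uplift u satisfies ρ_ice t = ρ_m u.
u = t ρ_ice/ρ_m = 0.98 km × 0.9165/3.226 = 0.278 km.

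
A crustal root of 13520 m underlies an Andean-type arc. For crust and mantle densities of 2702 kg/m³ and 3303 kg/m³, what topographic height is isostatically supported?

3010 m

In Airy isostatic equilibrium: ρ_c h = (ρ_m − ρ_c) r.
h = r (ρ_m − ρ_c) / ρ_c = 13520 m × (3303 − 2702) / 2702 = 3010 m.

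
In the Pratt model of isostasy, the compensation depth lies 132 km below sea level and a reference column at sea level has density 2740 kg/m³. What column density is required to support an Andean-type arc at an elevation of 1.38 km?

2710 kg/m³

Pratt balance: ρ_ref D = ρ (D + h).
ρ = ρ_ref D/(D + h) = 2740 × 132 km/(132 km + 1.38 km) = 2710 kg/m³.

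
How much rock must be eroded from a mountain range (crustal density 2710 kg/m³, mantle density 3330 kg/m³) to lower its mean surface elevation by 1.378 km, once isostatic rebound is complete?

7.4 km

Net drop Δ = e − u = e − e ρ_c/ρ_m = e (ρ_m − ρ_c)/ρ_m.
e = Δ ρ_m/(ρ_m − ρ_c) = 1.378 km × 3330/620 = 7.4 km.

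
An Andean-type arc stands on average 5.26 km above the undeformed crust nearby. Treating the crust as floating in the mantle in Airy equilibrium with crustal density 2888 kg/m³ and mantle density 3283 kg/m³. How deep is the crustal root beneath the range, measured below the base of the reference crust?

In Airy isostatic equilibrium: the weight of the topography is balanced by the buoyancy of the root, ρ_c h = (ρ_m − ρ_c) r.
r = h · ρ_c / (ρ_m − ρ_c) = 5.26 km × 2888 / (3283 − 2888) = 38.5 km.

38.5 km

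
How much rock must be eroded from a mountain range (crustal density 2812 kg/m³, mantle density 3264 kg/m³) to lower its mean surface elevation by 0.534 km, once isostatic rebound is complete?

Net drop Δ = e − u = e − e ρ_c/ρ_m = e (ρ_m − ρ_c)/ρ_m.
e = Δ ρ_m/(ρ_m − ρ_c) = 0.534 km × 3264/452 = 3.86 km.

3.86 km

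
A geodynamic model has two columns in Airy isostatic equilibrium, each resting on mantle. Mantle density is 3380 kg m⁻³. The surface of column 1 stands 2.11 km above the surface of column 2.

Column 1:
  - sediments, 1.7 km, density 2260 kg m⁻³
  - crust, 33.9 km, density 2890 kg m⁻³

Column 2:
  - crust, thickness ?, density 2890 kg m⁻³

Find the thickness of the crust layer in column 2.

23.2 km

Take the compensation level at the base of the deeper column (depth z_c below the surface of column 1) and equate Σ ρ_i t_i down to z_c; mantle fills any gap and the z_c terms cancel.
Column 1: 1.7×2260 + 33.9×2890 + (z_c − 35.6)×3380
Column 2: 2.11×0 + x×2890 + (z_c − 2.11 − 0 − x)×3380
The z_c×3380 term appears on both sides and cancels. Collect the known terms of each column as K = Σ(ρt)_known − 3380 × (depth of known layers): K_1 = 101813 − 3380×35.6 = −18515; K_2 = 0 − 3380×(2.11 + 0) = −7131.8.
Balance: K_1 = K_2 − x×(3380 − 2890), so x = (K_2 − K_1)/(3380 − 2890) = 11383.2/490 = 23.2 km.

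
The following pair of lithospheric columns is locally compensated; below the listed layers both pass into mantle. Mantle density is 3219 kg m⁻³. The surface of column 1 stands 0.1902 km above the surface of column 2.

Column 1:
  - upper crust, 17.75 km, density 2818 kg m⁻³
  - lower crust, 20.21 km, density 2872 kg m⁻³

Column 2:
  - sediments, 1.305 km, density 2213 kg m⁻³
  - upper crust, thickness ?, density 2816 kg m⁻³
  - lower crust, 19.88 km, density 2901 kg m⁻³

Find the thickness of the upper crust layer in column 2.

14.6 km

Take the compensation level at the base of the deeper column (depth z_c below the surface of column 1) and equate Σ ρ_i t_i down to z_c; mantle fills any gap and the z_c terms cancel.
Column 1: 17.75×2818 + 20.21×2872 + (z_c − 37.96)×3219
Column 2: 0.1902×0 + 1.305×2213 + x×2816 + 19.88×2901 + (z_c − 0.1902 − 21.185 − x)×3219
The z_c×3219 term appears on both sides and cancels. Collect the known terms of each column as K = Σ(ρt)_known − 3219 × (depth of known layers): K_1 = 108062.62 − 3219×37.96 = −14130.62; K_2 = 60559.845 − 3219×(0.1902 + 21.185) = −8246.9238.
Balance: K_1 = K_2 − x×(3219 − 2816), so x = (K_2 − K_1)/(3219 − 2816) = 5883.7/403 = 14.6 km.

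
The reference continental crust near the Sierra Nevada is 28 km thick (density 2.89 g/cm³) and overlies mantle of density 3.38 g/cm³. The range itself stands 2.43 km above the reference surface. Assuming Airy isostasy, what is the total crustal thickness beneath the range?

Root depth r = h ρ_c / (ρ_m − ρ_c) = 2.43 km × 2.89 / 0.49 = 14.33 km.
Total thickness = T + h + r = 28 km + 2.43 km + 14.33 km = 44.8 km.

44.8 km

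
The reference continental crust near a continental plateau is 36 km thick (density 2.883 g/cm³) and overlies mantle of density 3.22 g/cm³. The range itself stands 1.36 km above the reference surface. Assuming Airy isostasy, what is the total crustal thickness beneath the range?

Root depth r = h ρ_c / (ρ_m − ρ_c) = 1.36 km × 2.883 / 0.337 = 11.63 km.
Total thickness = T + h + r = 36 km + 1.36 km + 11.63 km = 49 km.

49 km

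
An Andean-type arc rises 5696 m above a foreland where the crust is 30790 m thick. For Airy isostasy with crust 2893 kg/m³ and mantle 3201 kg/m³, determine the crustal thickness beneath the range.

Root depth r = h ρ_c / (ρ_m − ρ_c) = 5696 m × 2893 / 308 = 53500 m.
Total thickness = T + h + r = 30790 m + 5696 m + 53500 m = 90000 m.

90000 m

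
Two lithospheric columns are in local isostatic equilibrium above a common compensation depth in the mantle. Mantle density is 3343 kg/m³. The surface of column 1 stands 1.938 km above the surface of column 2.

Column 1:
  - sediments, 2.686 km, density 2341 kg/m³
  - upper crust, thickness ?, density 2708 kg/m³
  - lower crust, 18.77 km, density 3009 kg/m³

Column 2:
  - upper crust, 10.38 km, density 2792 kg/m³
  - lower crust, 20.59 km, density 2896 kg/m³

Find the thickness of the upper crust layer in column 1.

Take the compensation level at the base of the deeper column (depth z_c below the surface of column 1) and equate Σ ρ_i t_i down to z_c; mantle fills any gap and the z_c terms cancel.
Column 1: 2.686×2341 + x×2708 + 18.77×3009 + (z_c − 21.456 − x)×3343
Column 2: 1.938×0 + 10.38×2792 + 20.59×2896 + (z_c − 1.938 − 30.97)×3343
The z_c×3343 term appears on both sides and cancels. Collect the known terms of each column as K = Σ(ρt)_known − 3343 × (depth of known layers): K_1 = 62766.856 − 3343×21.456 = −8960.552; K_2 = 88609.6 − 3343×(1.938 + 30.97) = −21401.844.
Balance: K_1 − x×(3343 − 2708) = K_2, so x = (K_1 − K_2)/(3343 − 2708) = 12441.3/635 = 19.6 km.

19.6 km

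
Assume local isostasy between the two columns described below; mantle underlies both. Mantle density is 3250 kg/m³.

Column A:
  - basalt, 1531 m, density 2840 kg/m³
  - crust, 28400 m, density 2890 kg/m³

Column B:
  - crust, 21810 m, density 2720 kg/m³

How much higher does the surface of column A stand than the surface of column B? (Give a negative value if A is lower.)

For any compensation level in the mantle, the mantle terms cancel and isostasy reduces to e = (Σt_A − Σt_B) − (Σ(ρt)_A − Σ(ρt)_B) / ρ_m.
Σt_A = 29931 m; Σt_B = 21810 m; Σ(ρt)_A = 86424040; Σ(ρt)_B = 59323200 (in m·kg/m³).
e = (29931 − 21810) − (86424040 − 59323200) / 3250 = −218 m.

−218 m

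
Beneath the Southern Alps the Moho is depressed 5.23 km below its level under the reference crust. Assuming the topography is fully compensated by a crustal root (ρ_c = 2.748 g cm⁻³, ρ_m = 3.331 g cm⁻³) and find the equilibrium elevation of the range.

In Airy isostatic equilibrium: ρ_c h = (ρ_m − ρ_c) r.
h = r (ρ_m − ρ_c) / ρ_c = 5.23 km × (3.331 − 2.748) / 2.748 = 1.11 km.

1.11 km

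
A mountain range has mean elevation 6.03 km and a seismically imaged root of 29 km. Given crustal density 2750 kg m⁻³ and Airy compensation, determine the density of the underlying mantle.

Airy balance: ρ_c h = (ρ_m − ρ_c) r → ρ_m = ρ_c (1 + h/r).
ρ_m = 2750 × (1 + 6.03 km/29 km) = 3320 kg m⁻³.

3320 kg m⁻³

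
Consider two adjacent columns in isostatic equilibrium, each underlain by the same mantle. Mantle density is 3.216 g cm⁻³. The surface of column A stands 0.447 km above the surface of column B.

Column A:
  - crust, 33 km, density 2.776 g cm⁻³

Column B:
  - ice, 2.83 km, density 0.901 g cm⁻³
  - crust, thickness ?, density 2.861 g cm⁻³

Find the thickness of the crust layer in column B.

Take the compensation level at the base of the deeper column (depth z_c below the surface of column A) and equate Σ ρ_i t_i down to z_c; mantle fills any gap and the z_c terms cancel.
Column A: 33×2.776 + (z_c − 33)×3.216
Column B: 0.447×0 + 2.83×0.901 + x×2.861 + (z_c − 0.447 − 2.83 − x)×3.216
The z_c×3.216 term appears on both sides and cancels. Collect the known terms of each column as K = Σ(ρt)_known − 3.216 × (depth of known layers): K_A = 91.608 − 3.216×33 = −14.52; K_B = 2.54983 − 3.216×(0.447 + 2.83) = −7.989002.
Balance: K_A = K_B − x×(3.216 − 2.861), so x = (K_B − K_A)/(3.216 − 2.861) = 6.531/0.355 = 18.4 km.

18.4 km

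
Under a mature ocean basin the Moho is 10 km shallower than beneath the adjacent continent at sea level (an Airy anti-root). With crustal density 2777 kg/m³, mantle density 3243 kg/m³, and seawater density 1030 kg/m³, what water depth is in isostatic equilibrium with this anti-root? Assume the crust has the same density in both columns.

2.67 km

Replacing a thickness d of crust by seawater at the top must be balanced by replacing crust with mantle at the base: d (ρ_c − ρ_w) = a (ρ_m − ρ_c).
d = a (ρ_m − ρ_c)/(ρ_c − ρ_w) = 10 km × 466/1747 = 2.67 km.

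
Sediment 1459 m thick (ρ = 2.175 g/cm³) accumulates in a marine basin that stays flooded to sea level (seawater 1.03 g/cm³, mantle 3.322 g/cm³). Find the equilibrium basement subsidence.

Submarine loading: the sediment displaces seawater, and the subsidence is in turn flooded, so s (ρ_m − ρ_w) = t (ρ_sed − ρ_w).
s = 1459 m × (2.175 − 1.03) / (3.322 − 1.03) = 729 m.

729 m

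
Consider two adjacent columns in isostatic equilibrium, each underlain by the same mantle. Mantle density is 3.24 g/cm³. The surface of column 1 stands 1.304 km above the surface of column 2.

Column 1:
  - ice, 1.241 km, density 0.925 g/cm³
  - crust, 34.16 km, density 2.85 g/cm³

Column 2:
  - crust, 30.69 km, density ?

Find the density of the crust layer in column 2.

2.85 g/cm³

Take the compensation level at the base of the deeper column (depth z_c below the surface of column 1) and equate Σ ρ_i t_i down to z_c; mantle fills any gap and the z_c terms cancel.
Column 1: 1.241×0.925 + 34.16×2.85 + (z_c − 35.401)×3.24
Column 2: 1.304×0 + 30.69×ρ + (z_c − 1.304 − 30.69)×3.24
The z_c×3.24 term appears on both sides and cancels. Collect the known terms of each column as K = Σ(ρt)_known − 3.24 × (depth of known layers): K_1 = 98.503925 − 3.24×35.401 = −16.195315; K_2 = 0 − 3.24×(1.304 + 30.69) = −103.66056.
Balance: K_1 = K_2 + 30.69×ρ, so ρ = (K_1 − K_2)/30.69 = 87.4652/30.69 = 2.85 g/cm³.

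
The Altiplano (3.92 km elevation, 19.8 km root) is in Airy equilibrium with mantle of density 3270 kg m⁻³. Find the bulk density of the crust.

2730 kg m⁻³

ρ_c h = (ρ_m − ρ_c) r → ρ_c (h + r) = ρ_m r → ρ_c = ρ_m r / (h + r).
ρ_c = 3270 × 19.8 km / (3.92 km + 19.8 km) = 2730 kg m⁻³.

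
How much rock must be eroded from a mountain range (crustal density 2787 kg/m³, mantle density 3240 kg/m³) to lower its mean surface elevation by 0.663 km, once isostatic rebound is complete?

Net drop Δ = e − u = e − e ρ_c/ρ_m = e (ρ_m − ρ_c)/ρ_m.
e = Δ ρ_m/(ρ_m − ρ_c) = 0.663 km × 3240/453 = 4.74 km.

4.74 km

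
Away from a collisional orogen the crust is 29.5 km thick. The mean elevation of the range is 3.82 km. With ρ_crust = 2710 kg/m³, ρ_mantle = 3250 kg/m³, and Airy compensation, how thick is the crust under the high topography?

52.5 km

Root depth r = h ρ_c / (ρ_m − ρ_c) = 3.82 km × 2710 / 540 = 19.17 km.
Total thickness = T + h + r = 29.5 km + 3.82 km + 19.17 km = 52.5 km.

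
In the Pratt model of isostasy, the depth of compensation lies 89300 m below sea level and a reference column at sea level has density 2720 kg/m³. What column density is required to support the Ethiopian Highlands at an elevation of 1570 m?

Pratt balance: ρ_ref D = ρ (D + h).
ρ = ρ_ref D/(D + h) = 2720 × 89300 m/(89300 m + 1570 m) = 2670 kg/m³.

2670 kg/m³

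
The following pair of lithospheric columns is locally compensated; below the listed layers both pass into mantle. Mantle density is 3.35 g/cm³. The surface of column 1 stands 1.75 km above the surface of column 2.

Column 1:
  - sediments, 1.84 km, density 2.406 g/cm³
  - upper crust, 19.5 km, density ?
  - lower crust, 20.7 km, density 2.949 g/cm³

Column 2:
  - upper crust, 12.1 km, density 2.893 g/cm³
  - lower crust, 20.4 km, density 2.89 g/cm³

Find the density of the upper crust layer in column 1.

2.8 g/cm³

Take the compensation level at the base of the deeper column (depth z_c below the surface of column 1) and equate Σ ρ_i t_i down to z_c; mantle fills any gap and the z_c terms cancel.
Column 1: 1.84×2.406 + 19.5×ρ + 20.7×2.949 + (z_c − 42.04)×3.35
Column 2: 1.75×0 + 12.1×2.893 + 20.4×2.89 + (z_c − 1.75 − 32.5)×3.35
The z_c×3.35 term appears on both sides and cancels. Collect the known terms of each column as K = Σ(ρt)_known − 3.35 × (depth of known layers): K_1 = 65.47134 − 3.35×42.04 = −75.36266; K_2 = 93.9613 − 3.35×(1.75 + 32.5) = −20.7762.
Balance: K_1 + 19.5×ρ = K_2, so ρ = (K_2 − K_1)/19.5 = 54.5865/19.5 = 2.8 g/cm³.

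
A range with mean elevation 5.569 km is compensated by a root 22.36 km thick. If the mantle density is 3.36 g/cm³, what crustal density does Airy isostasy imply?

2.69 g/cm³

ρ_c h = (ρ_m − ρ_c) r → ρ_c (h + r) = ρ_m r → ρ_c = ρ_m r / (h + r).
ρ_c = 3.36 × 22.36 km / (5.569 km + 22.36 km) = 2.69 g/cm³.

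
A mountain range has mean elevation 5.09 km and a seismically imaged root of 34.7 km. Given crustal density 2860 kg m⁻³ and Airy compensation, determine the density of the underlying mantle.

3280 kg m⁻³

Airy balance: ρ_c h = (ρ_m − ρ_c) r → ρ_m = ρ_c (1 + h/r).
ρ_m = 2860 × (1 + 5.09 km/34.7 km) = 3280 kg m⁻³.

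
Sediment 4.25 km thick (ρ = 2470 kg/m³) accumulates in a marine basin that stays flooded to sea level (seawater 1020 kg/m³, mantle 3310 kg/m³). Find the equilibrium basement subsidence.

Submarine loading: the sediment displaces seawater, and the subsidence is in turn flooded, so s (ρ_m − ρ_w) = t (ρ_sed − ρ_w).
s = 4.25 km × (2470 − 1020) / (3310 − 1020) = 2.69 km.

2.69 km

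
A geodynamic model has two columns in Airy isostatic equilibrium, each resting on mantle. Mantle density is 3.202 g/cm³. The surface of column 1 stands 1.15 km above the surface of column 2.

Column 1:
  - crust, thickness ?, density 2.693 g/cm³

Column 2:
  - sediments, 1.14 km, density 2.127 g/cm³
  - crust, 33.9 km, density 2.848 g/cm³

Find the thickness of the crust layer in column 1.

33.2 km

Take the compensation level at the base of the deeper column (depth z_c below the surface of column 1) and equate Σ ρ_i t_i down to z_c; mantle fills any gap and the z_c terms cancel.
Column 1: x×2.693 + (z_c − 0 − x)×3.202
Column 2: 1.15×0 + 1.14×2.127 + 33.9×2.848 + (z_c − 1.15 − 35.04)×3.202
The z_c×3.202 term appears on both sides and cancels. Collect the known terms of each column as K = Σ(ρt)_known − 3.202 × (depth of known layers): K_1 = 0 − 3.202×0 = 0; K_2 = 98.97198 − 3.202×(1.15 + 35.04) = −16.9084.
Balance: K_1 − x×(3.202 − 2.693) = K_2, so x = (K_1 − K_2)/(3.202 − 2.693) = 16.9084/0.509 = 33.2 km.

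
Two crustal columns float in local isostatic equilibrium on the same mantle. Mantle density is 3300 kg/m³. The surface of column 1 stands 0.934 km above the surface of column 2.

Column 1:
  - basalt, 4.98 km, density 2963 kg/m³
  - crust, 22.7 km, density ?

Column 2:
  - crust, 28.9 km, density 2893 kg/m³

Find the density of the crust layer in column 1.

Take the compensation level at the base of the deeper column (depth z_c below the surface of column 1) and equate Σ ρ_i t_i down to z_c; mantle fills any gap and the z_c terms cancel.
Column 1: 4.98×2963 + 22.7×ρ + (z_c − 27.68)×3300
Column 2: 0.934×0 + 28.9×2893 + (z_c − 0.934 − 28.9)×3300
The z_c×3300 term appears on both sides and cancels. Collect the known terms of each column as K = Σ(ρt)_known − 3300 × (depth of known layers): K_1 = 14755.74 − 3300×27.68 = −76588.26; K_2 = 83607.7 − 3300×(0.934 + 28.9) = −14844.5.
Balance: K_1 + 22.7×ρ = K_2, so ρ = (K_2 − K_1)/22.7 = 61743.8/22.7 = 2720 kg/m³.

2720 kg/m³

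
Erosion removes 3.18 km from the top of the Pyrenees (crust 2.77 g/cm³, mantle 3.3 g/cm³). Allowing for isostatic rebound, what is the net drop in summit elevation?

Rebound u = e ρ_c/ρ_m = 3.18 km × 2.77/3.3 = 2.669 km.
Net surface drop = e − u = 3.18 km − 2.669 km = e (ρ_m − ρ_c)/ρ_m = 0.511 km.

0.511 km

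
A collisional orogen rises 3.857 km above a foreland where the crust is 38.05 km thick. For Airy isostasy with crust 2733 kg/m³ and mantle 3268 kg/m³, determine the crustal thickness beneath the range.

61.6 km

Root depth r = h ρ_c / (ρ_m − ρ_c) = 3.857 km × 2733 / 535 = 19.7 km.
Total thickness = T + h + r = 38.05 km + 3.857 km + 19.7 km = 61.6 km.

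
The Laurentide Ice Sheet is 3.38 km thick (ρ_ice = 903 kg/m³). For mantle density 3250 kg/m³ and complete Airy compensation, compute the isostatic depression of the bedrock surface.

0.939 km

By Archimedes' principle applied to the lithosphere: the ice load ρ_ice t is balanced by mantle displaced below, ρ_m s.
s = t ρ_ice / ρ_m = 3.38 km × 903/3250 = 0.939 km.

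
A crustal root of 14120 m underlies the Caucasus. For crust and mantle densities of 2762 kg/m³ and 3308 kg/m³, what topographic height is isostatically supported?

Equating mass per unit area of the two columns: ρ_c h = (ρ_m − ρ_c) r.
h = r (ρ_m − ρ_c) / ρ_c = 14120 m × (3308 − 2762) / 2762 = 2790 m.

2790 m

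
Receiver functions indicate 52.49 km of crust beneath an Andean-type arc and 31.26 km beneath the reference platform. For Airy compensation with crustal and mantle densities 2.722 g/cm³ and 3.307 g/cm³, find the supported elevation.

3.76 km

Excess crust Δ = 52.49 km − 31.26 km = 21.23 km, split between elevation h and root r with h + r = Δ.
Airy balance ρ_c h = (ρ_m − ρ_c) r gives r = h ρ_c/(ρ_m − ρ_c), so h (1 + ρ_c/(ρ_m − ρ_c)) = Δ, i.e. h = Δ (ρ_m − ρ_c)/ρ_m.
h = 21.23 km × 0.585/3.307 = 3.76 km.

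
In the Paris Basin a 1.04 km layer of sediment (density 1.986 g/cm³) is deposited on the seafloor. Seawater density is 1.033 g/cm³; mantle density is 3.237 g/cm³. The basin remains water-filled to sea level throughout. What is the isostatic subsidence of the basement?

Submarine loading: the sediment displaces seawater, and the subsidence is in turn flooded, so s (ρ_m − ρ_w) = t (ρ_sed − ρ_w).
s = 1.04 km × (1.986 − 1.033) / (3.237 − 1.033) = 0.45 km.

0.45 km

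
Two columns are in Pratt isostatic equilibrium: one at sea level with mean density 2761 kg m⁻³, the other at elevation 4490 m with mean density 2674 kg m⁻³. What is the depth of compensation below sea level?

ρ_ref D = ρ (D + h) → D (ρ_ref − ρ) = ρ h.
D = ρ h/(ρ_ref − ρ) = 2674 × 4490 m/(2761 − 2674) = 138000 m.

138000 m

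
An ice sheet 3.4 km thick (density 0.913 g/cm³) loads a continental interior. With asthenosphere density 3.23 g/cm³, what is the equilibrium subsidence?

0.961 km

For local isostatic compensation: the ice load ρ_ice t is balanced by mantle displaced below, ρ_m s.
s = t ρ_ice / ρ_m = 3.4 km × 0.913/3.23 = 0.961 km.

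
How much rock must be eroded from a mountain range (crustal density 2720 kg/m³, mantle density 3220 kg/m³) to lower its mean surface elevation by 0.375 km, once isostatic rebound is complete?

2.42 km

Net drop Δ = e − u = e − e ρ_c/ρ_m = e (ρ_m − ρ_c)/ρ_m.
e = Δ ρ_m/(ρ_m − ρ_c) = 0.375 km × 3220/500 = 2.42 km.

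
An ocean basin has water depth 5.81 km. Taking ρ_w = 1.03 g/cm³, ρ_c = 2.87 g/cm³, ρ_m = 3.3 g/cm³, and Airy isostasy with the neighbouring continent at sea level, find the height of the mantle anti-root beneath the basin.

Isostatic balance requires: replacing crust with seawater at the top is compensated by replacing crust with mantle at the base: d (ρ_c − ρ_w) = a (ρ_m − ρ_c).
a = d (ρ_c − ρ_w)/(ρ_m − ρ_c) = 5.81 km × 1.84/0.43 = 24.9 km.

24.9 km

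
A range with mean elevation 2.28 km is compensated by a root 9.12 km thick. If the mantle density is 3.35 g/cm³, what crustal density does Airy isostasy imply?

2.68 g/cm³

ρ_c h = (ρ_m − ρ_c) r → ρ_c (h + r) = ρ_m r → ρ_c = ρ_m r / (h + r).
ρ_c = 3.35 × 9.12 km / (2.28 km + 9.12 km) = 2.68 g/cm³.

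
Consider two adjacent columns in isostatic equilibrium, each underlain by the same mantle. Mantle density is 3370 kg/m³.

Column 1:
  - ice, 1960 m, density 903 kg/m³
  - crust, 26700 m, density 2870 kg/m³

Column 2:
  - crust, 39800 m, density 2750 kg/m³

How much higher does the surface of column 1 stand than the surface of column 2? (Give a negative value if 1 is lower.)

For any compensation level in the mantle, the mantle terms cancel and isostasy reduces to e = (Σt_1 − Σt_2) − (Σ(ρt)_1 − Σ(ρt)_2) / ρ_m.
Σt_1 = 28660 m; Σt_2 = 39800 m; Σ(ρt)_1 = 78398880; Σ(ρt)_2 = 109450000 (in m·kg/m³).
e = (28660 − 39800) − (78398880 − 109450000) / 3370 = −1930 m.

−1930 m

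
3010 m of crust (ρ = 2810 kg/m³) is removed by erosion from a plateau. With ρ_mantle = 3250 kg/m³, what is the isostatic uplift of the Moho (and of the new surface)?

2600 m

Unloading: uplift u = e ρ_c/ρ_m = 3010 m × 2810/3250 = 2600 m.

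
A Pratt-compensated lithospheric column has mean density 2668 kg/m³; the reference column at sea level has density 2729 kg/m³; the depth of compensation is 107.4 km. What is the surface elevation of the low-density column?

2.46 km

ρ_ref D = ρ (D + h) → h = D (ρ_ref − ρ)/ρ.
h = 107.4 km × (2729 − 2668)/2668 = 2.46 km.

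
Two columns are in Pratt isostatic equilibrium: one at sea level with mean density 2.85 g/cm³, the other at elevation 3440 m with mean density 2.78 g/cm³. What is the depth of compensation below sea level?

ρ_ref D = ρ (D + h) → D (ρ_ref − ρ) = ρ h.
D = ρ h/(ρ_ref − ρ) = 2.78 × 3440 m/(2.85 − 2.78) = 137000 m.

137000 m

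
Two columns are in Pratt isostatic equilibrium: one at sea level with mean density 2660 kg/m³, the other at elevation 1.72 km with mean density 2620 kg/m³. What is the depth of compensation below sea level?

ρ_ref D = ρ (D + h) → D (ρ_ref − ρ) = ρ h.
D = ρ h/(ρ_ref − ρ) = 2620 × 1.72 km/(2660 − 2620) = 113 km.

113 km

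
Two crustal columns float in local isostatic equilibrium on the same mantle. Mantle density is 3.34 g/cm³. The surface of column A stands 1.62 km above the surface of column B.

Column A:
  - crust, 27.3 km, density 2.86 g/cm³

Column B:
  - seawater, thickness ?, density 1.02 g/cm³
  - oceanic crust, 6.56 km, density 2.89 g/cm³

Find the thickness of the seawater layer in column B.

2.04 km

Take the compensation level at the base of the deeper column (depth z_c below the surface of column A) and equate Σ ρ_i t_i down to z_c; mantle fills any gap and the z_c terms cancel.
Column A: 27.3×2.86 + (z_c − 27.3)×3.34
Column B: 1.62×0 + x×1.02 + 6.56×2.89 + (z_c − 1.62 − 6.56 − x)×3.34
The z_c×3.34 term appears on both sides and cancels. Collect the known terms of each column as K = Σ(ρt)_known − 3.34 × (depth of known layers): K_A = 78.078 − 3.34×27.3 = −13.104; K_B = 18.9584 − 3.34×(1.62 + 6.56) = −8.3628.
Balance: K_A = K_B − x×(3.34 − 1.02), so x = (K_B − K_A)/(3.34 − 1.02) = 4.7412/2.32 = 2.04 km.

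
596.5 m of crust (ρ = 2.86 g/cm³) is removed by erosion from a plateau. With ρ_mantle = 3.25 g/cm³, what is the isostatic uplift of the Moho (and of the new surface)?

Unloading: uplift u = e ρ_c/ρ_m = 596.5 m × 2.86/3.25 = 525 m.

525 m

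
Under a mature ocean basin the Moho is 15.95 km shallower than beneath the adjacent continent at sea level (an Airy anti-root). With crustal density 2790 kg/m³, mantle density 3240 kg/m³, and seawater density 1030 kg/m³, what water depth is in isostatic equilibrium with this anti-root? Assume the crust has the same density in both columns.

4.08 km

Replacing a thickness d of crust by seawater at the top must be balanced by replacing crust with mantle at the base: d (ρ_c − ρ_w) = a (ρ_m − ρ_c).
d = a (ρ_m − ρ_c)/(ρ_c − ρ_w) = 15.95 km × 450/1760 = 4.08 km.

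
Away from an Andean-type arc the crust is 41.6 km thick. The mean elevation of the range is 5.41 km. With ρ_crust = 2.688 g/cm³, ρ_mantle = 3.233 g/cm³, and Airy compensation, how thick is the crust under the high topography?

73.7 km

Root depth r = h ρ_c / (ρ_m − ρ_c) = 5.41 km × 2.688 / 0.545 = 26.68 km.
Total thickness = T + h + r = 41.6 km + 5.41 km + 26.68 km = 73.7 km.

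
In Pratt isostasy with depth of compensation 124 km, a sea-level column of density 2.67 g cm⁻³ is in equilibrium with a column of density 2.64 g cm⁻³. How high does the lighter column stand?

1.41 km

ρ_ref D = ρ (D + h) → h = D (ρ_ref − ρ)/ρ.
h = 124 km × (2.67 − 2.64)/2.64 = 1.41 km.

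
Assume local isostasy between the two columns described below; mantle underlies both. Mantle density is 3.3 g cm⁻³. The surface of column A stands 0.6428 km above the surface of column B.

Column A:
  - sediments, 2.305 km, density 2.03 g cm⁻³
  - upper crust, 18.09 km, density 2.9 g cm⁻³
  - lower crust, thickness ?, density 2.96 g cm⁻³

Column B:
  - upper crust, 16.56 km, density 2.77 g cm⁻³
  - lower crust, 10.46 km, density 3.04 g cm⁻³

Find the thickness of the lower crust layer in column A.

Take the compensation level at the base of the deeper column (depth z_c below the surface of column A) and equate Σ ρ_i t_i down to z_c; mantle fills any gap and the z_c terms cancel.
Column A: 2.305×2.03 + 18.09×2.9 + x×2.96 + (z_c − 20.395 − x)×3.3
Column B: 0.6428×0 + 16.56×2.77 + 10.46×3.04 + (z_c − 0.6428 − 27.02)×3.3
The z_c×3.3 term appears on both sides and cancels. Collect the known terms of each column as K = Σ(ρt)_known − 3.3 × (depth of known layers): K_A = 57.14015 − 3.3×20.395 = −10.16335; K_B = 77.6696 − 3.3×(0.6428 + 27.02) = −13.61764.
Balance: K_A − x×(3.3 − 2.96) = K_B, so x = (K_A − K_B)/(3.3 − 2.96) = 3.45429/0.34 = 10.2 km.

10.2 km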